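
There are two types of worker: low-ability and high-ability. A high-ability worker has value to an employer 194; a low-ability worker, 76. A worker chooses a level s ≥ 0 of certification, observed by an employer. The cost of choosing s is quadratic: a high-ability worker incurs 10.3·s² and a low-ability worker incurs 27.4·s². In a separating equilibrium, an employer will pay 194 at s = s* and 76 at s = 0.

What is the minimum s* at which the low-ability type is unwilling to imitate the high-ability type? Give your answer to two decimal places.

The low-ability type at s = 0 receives 76; imitating at s* yields 194 − 27.4·s*².
Indifference: 76 = 194 − 27.4·s*², so s*² = (194 − 76) / 27.4 ≈ 4.3066.
s* = √4.3066 ≈ 2.08.

2.08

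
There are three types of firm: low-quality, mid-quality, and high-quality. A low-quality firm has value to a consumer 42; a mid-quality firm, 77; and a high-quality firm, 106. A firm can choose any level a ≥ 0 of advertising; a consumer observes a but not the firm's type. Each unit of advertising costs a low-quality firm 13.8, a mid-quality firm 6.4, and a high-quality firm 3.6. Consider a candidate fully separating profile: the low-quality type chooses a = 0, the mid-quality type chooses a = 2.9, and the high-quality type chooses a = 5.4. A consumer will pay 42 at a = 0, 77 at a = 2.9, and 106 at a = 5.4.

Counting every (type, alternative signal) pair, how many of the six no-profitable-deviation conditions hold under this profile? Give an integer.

5

High-quality (own payoff 106 − 3.6×5.4 = 86.56): to a=0 gives 42 → no gain ✓; to a=2.9 gives 77 − 3.6×2.9 = 66.56 → no gain ✓.
Mid-quality (own payoff 77 − 6.4×2.9 = 58.44): to a=0 gives 42 → no gain ✓; to a=5.4 gives 106 − 6.4×5.4 = 71.44 → profitable ✗.
Low-quality (own payoff 42): to a=2.9 gives 77 − 13.8×2.9 = 36.98 → no gain ✓; to a=5.4 gives 106 − 13.8×5.4 = 31.48 → no gain ✓.
5 of the 6 constraints hold; not an equilibrium.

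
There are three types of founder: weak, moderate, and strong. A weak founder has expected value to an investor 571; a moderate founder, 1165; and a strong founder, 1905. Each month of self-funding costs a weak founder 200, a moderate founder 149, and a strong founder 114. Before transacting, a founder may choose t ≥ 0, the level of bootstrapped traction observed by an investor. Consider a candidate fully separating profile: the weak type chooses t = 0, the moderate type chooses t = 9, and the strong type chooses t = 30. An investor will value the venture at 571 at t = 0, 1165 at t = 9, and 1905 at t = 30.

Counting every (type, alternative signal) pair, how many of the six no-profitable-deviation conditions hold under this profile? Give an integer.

Moderate (own payoff 1165 − 149×9 = -176): to t=0 gives 571 → profitable ✗; to t=30 gives 1905 − 149×30 = -2565 → no gain ✓.
Strong (own payoff 1905 − 114×30 = -1515): to t=0 gives 571 → profitable ✗; to t=9 gives 1165 − 114×9 = 139 → profitable ✗.
Weak (own payoff 571): to t=9 gives 1165 − 200×9 = -635 → no gain ✓; to t=30 gives 1905 − 200×30 = -4095 → no gain ✓.
3 of the 6 constraints hold; not an equilibrium.

3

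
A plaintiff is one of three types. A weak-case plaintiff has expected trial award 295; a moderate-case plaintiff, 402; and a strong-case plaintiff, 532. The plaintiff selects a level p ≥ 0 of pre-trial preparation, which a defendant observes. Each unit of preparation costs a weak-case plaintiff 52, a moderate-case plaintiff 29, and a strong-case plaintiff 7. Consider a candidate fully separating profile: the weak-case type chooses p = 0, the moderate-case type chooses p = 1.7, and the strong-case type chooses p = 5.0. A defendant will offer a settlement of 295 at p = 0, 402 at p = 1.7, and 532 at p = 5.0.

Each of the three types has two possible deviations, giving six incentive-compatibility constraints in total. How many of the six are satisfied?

Moderate-case (own payoff 402 − 29×1.7 = 352.7): to p=0 gives 295 → no gain ✓; to p=5.0 gives 532 − 29×5.0 = 387 → profitable ✗.
Weak-case (own payoff 295): to p=1.7 gives 402 − 52×1.7 = 313.6 → profitable ✗; to p=5.0 gives 532 − 52×5.0 = 272 → no gain ✓.
Strong-case (own payoff 532 − 7×5.0 = 497): to p=0 gives 295 → no gain ✓; to p=1.7 gives 402 − 7×1.7 = 390.1 → no gain ✓.
4 of the 6 constraints hold; not an equilibrium.

4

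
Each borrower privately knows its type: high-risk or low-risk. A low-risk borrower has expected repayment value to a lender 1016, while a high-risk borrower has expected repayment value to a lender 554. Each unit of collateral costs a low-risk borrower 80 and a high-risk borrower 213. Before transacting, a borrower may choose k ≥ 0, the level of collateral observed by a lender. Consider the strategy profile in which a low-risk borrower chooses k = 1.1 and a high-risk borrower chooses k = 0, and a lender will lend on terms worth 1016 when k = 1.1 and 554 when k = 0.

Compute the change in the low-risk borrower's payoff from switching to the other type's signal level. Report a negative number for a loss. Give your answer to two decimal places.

-374.00

Playing k = 1.1 the low-risk borrower receives 1016 − 80 × 1.1 = 928.
Deviating to k = 0 yields 554 instead.
Gain from deviating: 554 − 928 = -374.00.
The gain is negative, so the low-risk type's incentive-compatibility constraint is satisfied.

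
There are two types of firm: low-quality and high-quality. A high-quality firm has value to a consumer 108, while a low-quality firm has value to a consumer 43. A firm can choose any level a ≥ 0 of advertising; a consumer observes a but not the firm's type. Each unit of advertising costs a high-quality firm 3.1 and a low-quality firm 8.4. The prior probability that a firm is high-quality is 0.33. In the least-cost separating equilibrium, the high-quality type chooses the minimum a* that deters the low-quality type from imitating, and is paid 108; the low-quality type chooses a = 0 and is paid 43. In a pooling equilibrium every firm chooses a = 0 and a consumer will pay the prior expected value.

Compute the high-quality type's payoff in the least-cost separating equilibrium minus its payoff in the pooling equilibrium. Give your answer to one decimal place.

Least-cost separating signal: a* solves 43 = 108 − 8.4·a*, so a* = (108 − 43)/8.4 ≈ 7.7381.
High-quality type's separating payoff: 108 − 3.1 × a* = 108 − 3.1 × (108 − 43)/8.4 = 108 − 201.5/8.4 ≈ 84.012.
Pooling payoff: 0.33 × 108 + 0.67 × 43 = 64.45.
Difference: 84.012 − 64.45 = 19.562, i.e. 19.6 to one decimal place.
The high-quality type prefers to separate.

19.6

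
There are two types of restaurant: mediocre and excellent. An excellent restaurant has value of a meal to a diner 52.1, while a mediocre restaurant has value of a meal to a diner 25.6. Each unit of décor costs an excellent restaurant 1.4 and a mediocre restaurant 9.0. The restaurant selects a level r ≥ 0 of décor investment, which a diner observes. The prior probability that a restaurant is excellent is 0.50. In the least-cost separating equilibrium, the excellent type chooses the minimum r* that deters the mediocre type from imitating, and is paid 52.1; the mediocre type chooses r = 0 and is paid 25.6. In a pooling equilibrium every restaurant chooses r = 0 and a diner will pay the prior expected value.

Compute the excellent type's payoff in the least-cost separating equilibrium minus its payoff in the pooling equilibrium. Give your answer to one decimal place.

Least-cost separating signal: r* solves 25.6 = 52.1 − 9.0·r*, so r* = (52.1 − 25.6)/9.0 ≈ 2.9444.
Excellent type's separating payoff: 52.1 − 1.4 × r* = 52.1 − 1.4 × (52.1 − 25.6)/9.0 = 52.1 − 37.1/9.0 ≈ 47.978.
Pooling payoff: 0.50 × 52.1 + 0.50 × 25.6 = 38.85.
Difference: 47.978 − 38.85 = 9.128, i.e. 9.1 to one decimal place.
The excellent type prefers to separate.

9.1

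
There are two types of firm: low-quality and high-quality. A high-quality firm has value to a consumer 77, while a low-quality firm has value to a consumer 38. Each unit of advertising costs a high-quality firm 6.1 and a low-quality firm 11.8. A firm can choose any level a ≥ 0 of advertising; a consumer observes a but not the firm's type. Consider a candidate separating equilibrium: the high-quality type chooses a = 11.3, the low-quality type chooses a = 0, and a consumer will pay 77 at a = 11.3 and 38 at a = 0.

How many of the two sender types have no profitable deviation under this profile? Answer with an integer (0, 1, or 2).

Low-quality type: stay at 0 → 38; mimic → 77 − 11.8 × 11.3 = -56.34. IC holds (38 ≥ -56.34).
High-quality type: signal → 77 − 6.1 × 11.3 = 8.07; deviate to 0 → 38. IC fails (8.07 < 38).
1 of 2 constraints hold, so this profile is not an equilibrium.

1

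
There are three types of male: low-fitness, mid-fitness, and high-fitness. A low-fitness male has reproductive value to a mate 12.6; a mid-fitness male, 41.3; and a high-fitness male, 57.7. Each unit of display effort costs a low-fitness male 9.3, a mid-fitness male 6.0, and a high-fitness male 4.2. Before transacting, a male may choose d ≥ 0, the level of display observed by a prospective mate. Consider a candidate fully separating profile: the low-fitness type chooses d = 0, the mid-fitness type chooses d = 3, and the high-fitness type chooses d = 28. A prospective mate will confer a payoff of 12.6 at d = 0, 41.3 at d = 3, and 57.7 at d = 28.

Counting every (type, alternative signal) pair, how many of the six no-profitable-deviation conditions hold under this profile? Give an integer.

High-fitness (own payoff 57.7 − 4.2×28 = -59.9): to d=0 gives 12.6 → profitable ✗; to d=3 gives 41.3 − 4.2×3 = 28.7 → profitable ✗.
Mid-fitness (own payoff 41.3 − 6.0×3 = 23.3): to d=0 gives 12.6 → no gain ✓; to d=28 gives 57.7 − 6.0×28 = -110.3 → no gain ✓.
Low-fitness (own payoff 12.6): to d=3 gives 41.3 − 9.3×3 = 13.4 → profitable ✗; to d=28 gives 57.7 − 9.3×28 = -202.7 → no gain ✓.
3 of the 6 constraints hold; not an equilibrium.

3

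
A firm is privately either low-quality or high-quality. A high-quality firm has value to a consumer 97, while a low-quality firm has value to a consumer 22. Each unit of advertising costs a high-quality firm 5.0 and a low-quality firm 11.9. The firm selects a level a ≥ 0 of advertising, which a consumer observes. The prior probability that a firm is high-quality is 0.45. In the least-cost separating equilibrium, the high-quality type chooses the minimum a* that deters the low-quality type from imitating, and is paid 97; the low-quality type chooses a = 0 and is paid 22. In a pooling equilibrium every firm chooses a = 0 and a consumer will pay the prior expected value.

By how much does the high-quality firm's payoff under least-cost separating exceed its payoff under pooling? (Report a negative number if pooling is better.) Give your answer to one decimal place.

9.7

Least-cost separating signal: a* solves 22 = 97 − 11.9·a*, so a* = (97 − 22)/11.9 ≈ 6.3025.
High-quality type's separating payoff: 97 − 5.0 × a* = 97 − 5.0 × (97 − 22)/11.9 = 97 − 375/11.9 ≈ 65.487.
Pooling payoff: 0.45 × 97 + 0.55 × 22 = 55.75.
Difference: 65.487 − 55.75 = 9.737, i.e. 9.7 to one decimal place.
The high-quality type prefers to separate.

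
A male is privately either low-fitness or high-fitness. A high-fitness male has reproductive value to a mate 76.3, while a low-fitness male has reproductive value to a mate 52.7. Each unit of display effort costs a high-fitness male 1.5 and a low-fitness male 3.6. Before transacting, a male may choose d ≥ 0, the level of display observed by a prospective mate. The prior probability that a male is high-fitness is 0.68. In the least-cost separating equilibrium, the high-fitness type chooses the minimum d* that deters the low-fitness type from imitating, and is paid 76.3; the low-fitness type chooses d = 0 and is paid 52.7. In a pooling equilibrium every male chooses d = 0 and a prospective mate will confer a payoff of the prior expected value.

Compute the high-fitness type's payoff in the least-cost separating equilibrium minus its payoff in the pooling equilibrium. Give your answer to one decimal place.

Least-cost separating signal: d* solves 52.7 = 76.3 − 3.6·d*, so d* = (76.3 − 52.7)/3.6 ≈ 6.5556.
High-fitness type's separating payoff: 76.3 − 1.5 × d* = 76.3 − 1.5 × (76.3 − 52.7)/3.6 = 76.3 − 35.4/3.6 ≈ 66.467.
Pooling payoff: 0.68 × 76.3 + 0.32 × 52.7 = 68.748.
Difference: 66.467 − 68.748 = -2.281, i.e. -2.3 to one decimal place.
The high-fitness type would prefer the pooling outcome.

-2.3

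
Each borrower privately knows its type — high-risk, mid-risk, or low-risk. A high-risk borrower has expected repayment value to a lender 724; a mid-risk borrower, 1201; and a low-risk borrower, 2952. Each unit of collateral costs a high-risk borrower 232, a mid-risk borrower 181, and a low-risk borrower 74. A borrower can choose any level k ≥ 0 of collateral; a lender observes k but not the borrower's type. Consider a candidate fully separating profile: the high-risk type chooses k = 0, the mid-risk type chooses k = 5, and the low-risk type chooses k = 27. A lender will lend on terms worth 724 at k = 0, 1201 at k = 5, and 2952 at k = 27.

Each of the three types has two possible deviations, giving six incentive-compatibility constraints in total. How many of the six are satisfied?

Mid-risk (own payoff 1201 − 181×5 = 296): to k=0 gives 724 → profitable ✗; to k=27 gives 2952 − 181×27 = -1935 → no gain ✓.
Low-risk (own payoff 2952 − 74×27 = 954): to k=0 gives 724 → no gain ✓; to k=5 gives 1201 − 74×5 = 831 → no gain ✓.
High-risk (own payoff 724): to k=5 gives 1201 − 232×5 = 41 → no gain ✓; to k=27 gives 2952 − 232×27 = -3312 → no gain ✓.
5 of the 6 constraints hold; not an equilibrium.

5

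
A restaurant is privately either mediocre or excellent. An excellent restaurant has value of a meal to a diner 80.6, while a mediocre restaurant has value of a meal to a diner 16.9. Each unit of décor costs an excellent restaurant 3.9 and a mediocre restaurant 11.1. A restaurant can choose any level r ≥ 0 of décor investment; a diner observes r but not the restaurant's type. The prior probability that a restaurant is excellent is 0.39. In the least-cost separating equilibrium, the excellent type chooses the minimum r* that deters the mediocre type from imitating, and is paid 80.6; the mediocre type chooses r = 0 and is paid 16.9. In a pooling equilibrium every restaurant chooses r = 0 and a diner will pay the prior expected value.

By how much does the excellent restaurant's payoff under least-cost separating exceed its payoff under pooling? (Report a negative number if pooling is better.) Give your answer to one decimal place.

Least-cost separating signal: r* solves 16.9 = 80.6 − 11.1·r*, so r* = (80.6 − 16.9)/11.1 ≈ 5.7387.
Excellent type's separating payoff: 80.6 − 3.9 × r* = 80.6 − 3.9 × (80.6 − 16.9)/11.1 = 80.6 − 248.43/11.1 ≈ 58.219.
Pooling payoff: 0.39 × 80.6 + 0.61 × 16.9 = 41.743.
Difference: 58.219 − 41.743 = 16.476, i.e. 16.5 to one decimal place.
The excellent type prefers to separate.

16.5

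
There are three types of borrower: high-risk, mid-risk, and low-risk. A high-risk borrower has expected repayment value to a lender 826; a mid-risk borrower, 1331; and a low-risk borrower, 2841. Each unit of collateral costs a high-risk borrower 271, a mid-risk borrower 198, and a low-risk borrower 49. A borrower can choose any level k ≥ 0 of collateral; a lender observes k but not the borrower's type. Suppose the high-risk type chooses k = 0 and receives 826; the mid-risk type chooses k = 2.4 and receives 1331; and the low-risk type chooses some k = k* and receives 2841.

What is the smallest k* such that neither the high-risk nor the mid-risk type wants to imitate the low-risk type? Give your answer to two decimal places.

10.03

Mid-risk type (on-path payoff 1331 − 198×2.4 = 855.8) won't mimic when 855.8 ≥ 2841 − 198·k*, i.e. k* ≥ 10.03.
High-risk type (on-path payoff 826) won't mimic when 826 ≥ 2841 − 271·k*, i.e. k* ≥ 7.44.
Both must hold, so k* = max(7.44, 10.03) = 10.03. The mid-risk type's constraint binds.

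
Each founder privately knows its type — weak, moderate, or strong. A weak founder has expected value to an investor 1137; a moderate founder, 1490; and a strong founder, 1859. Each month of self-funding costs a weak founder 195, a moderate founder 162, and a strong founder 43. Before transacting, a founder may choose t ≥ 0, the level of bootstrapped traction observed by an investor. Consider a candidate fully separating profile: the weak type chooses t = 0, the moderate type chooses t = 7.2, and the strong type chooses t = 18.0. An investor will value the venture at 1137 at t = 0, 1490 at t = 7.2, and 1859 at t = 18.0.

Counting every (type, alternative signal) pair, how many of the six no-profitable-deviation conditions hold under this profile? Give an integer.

Weak (own payoff 1137): to t=7.2 gives 1490 − 195×7.2 = 86 → no gain ✓; to t=18.0 gives 1859 − 195×18.0 = -1651 → no gain ✓.
Moderate (own payoff 1490 − 162×7.2 = 323.6): to t=0 gives 1137 → profitable ✗; to t=18.0 gives 1859 − 162×18.0 = -1057 → no gain ✓.
Strong (own payoff 1859 − 43×18.0 = 1085): to t=0 gives 1137 → profitable ✗; to t=7.2 gives 1490 − 43×7.2 = 1180.4 → profitable ✗.
3 of the 6 constraints hold; not an equilibrium.

3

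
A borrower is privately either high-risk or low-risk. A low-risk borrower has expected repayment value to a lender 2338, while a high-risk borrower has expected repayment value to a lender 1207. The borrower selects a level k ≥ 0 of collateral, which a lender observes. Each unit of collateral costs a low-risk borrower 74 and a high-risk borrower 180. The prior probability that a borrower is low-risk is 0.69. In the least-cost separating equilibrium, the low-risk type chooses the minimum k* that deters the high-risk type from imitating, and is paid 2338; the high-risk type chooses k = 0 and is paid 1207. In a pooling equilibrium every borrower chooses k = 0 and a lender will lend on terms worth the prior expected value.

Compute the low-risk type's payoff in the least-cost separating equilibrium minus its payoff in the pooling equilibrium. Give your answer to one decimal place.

-114.4

Least-cost separating signal: k* solves 1207 = 2338 − 180·k*, so k* = (2338 − 1207)/180 ≈ 6.2833.
Low-risk type's separating payoff: 2338 − 74 × k* = 2338 − 74 × (2338 − 1207)/180 = 2338 − 83694/180 ≈ 1873.033.
Pooling payoff: 0.69 × 2338 + 0.31 × 1207 = 1987.39.
Difference: 1873.033 − 1987.39 = -114.357, i.e. -114.4 to one decimal place.
The low-risk type would prefer the pooling outcome.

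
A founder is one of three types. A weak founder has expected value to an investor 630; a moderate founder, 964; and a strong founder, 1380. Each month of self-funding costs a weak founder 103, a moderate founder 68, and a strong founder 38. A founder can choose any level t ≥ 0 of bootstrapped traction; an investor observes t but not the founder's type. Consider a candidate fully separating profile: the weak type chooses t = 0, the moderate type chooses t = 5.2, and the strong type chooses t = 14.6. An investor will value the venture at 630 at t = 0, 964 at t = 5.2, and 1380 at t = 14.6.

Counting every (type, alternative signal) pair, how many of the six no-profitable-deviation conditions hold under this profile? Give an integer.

5

Strong (own payoff 1380 − 38×14.6 = 825.2): to t=0 gives 630 → no gain ✓; to t=5.2 gives 964 − 38×5.2 = 766.4 → no gain ✓.
Moderate (own payoff 964 − 68×5.2 = 610.4): to t=0 gives 630 → profitable ✗; to t=14.6 gives 1380 − 68×14.6 = 387.2 → no gain ✓.
Weak (own payoff 630): to t=5.2 gives 964 − 103×5.2 = 428.4 → no gain ✓; to t=14.6 gives 1380 − 103×14.6 = -123.8 → no gain ✓.
5 of the 6 constraints hold; not an equilibrium.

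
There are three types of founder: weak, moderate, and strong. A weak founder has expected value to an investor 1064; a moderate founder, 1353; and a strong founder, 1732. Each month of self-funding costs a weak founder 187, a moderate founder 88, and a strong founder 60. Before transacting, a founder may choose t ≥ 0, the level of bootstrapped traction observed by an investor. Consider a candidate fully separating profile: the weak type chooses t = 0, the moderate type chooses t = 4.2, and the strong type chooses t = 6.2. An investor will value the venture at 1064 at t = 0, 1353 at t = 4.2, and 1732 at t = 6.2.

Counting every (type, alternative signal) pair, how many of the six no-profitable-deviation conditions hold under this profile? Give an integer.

4

Moderate (own payoff 1353 − 88×4.2 = 983.4): to t=0 gives 1064 → profitable ✗; to t=6.2 gives 1732 − 88×6.2 = 1186.4 → profitable ✗.
Strong (own payoff 1732 − 60×6.2 = 1360): to t=0 gives 1064 → no gain ✓; to t=4.2 gives 1353 − 60×4.2 = 1101 → no gain ✓.
Weak (own payoff 1064): to t=4.2 gives 1353 − 187×4.2 = 567.6 → no gain ✓; to t=6.2 gives 1732 − 187×6.2 = 572.6 → no gain ✓.
4 of the 6 constraints hold; not an equilibrium.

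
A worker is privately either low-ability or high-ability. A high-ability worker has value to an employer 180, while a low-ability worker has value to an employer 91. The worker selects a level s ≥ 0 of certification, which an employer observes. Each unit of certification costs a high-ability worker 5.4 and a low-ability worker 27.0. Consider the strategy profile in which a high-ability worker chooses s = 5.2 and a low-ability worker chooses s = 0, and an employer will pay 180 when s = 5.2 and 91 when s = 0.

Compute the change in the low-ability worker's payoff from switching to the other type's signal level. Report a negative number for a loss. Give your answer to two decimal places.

-51.40

Playing s = 0 the low-ability worker receives 91.
Deviating to s = 5.2 brings payment 180 at cost 27.0 × 5.2 = 140.4, netting 39.6.
Gain from deviating: 39.6 − 91 = -51.40.
The gain is negative, so the low-ability type's incentive-compatibility constraint is satisfied.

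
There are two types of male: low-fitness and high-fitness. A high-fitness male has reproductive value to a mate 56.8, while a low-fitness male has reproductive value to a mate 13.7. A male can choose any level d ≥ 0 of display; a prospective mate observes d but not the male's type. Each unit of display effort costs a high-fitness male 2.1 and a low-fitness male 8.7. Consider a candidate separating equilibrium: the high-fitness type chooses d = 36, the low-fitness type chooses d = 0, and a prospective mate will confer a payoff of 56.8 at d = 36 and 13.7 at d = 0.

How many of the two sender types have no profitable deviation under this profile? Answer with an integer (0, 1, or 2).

Low-fitness type: stay at 0 → 13.7; mimic → 56.8 − 8.7 × 36 = -256.4. IC holds (13.7 ≥ -256.4).
High-fitness type: signal → 56.8 − 2.1 × 36 = -18.8; deviate to 0 → 13.7. IC fails (-18.8 < 13.7).
1 of 2 constraints hold, so this profile is not an equilibrium.

1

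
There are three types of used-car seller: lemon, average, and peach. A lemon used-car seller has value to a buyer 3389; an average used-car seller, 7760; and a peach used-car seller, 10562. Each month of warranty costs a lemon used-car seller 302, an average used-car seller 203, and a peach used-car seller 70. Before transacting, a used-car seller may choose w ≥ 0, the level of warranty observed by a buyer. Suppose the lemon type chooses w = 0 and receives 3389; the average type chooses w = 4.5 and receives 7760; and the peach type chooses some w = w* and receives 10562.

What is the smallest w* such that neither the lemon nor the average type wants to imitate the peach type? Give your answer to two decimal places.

Lemon type (on-path payoff 3389) won't mimic when 3389 ≥ 10562 − 302·w*, i.e. w* ≥ 23.75.
Average type (on-path payoff 7760 − 203×4.5 = 6846.5) won't mimic when 6846.5 ≥ 10562 − 203·w*, i.e. w* ≥ 18.30.
Both must hold, so w* = max(23.75, 18.30) = 23.75. The lemon type's constraint binds.

23.75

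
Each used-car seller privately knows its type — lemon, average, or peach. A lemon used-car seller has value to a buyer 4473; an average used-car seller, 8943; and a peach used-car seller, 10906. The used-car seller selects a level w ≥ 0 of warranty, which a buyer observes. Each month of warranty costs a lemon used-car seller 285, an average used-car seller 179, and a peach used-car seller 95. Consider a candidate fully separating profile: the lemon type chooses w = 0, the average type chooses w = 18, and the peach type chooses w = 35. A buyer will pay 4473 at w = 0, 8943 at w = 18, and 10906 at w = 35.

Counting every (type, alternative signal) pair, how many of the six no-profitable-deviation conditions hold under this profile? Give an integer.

6

Average (own payoff 8943 − 179×18 = 5721): to w=0 gives 4473 → no gain ✓; to w=35 gives 10906 − 179×35 = 4641 → no gain ✓.
Peach (own payoff 10906 − 95×35 = 7581): to w=0 gives 4473 → no gain ✓; to w=18 gives 8943 − 95×18 = 7233 → no gain ✓.
Lemon (own payoff 4473): to w=18 gives 8943 − 285×18 = 3813 → no gain ✓; to w=35 gives 10906 − 285×35 = 931 → no gain ✓.
6 of the 6 constraints hold; this profile is a separating equilibrium.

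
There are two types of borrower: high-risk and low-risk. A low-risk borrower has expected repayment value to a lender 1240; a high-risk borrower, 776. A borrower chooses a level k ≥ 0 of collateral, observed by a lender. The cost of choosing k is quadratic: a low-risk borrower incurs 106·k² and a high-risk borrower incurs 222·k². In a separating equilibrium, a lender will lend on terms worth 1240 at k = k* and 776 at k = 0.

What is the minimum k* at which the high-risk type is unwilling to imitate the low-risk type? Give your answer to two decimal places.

The high-risk type at k = 0 receives 776; imitating at k* yields 1240 − 222·k*².
Indifference: 776 = 1240 − 222·k*², so k*² = (1240 − 776) / 222 ≈ 2.0901.
k* = √2.0901 ≈ 1.45.

1.45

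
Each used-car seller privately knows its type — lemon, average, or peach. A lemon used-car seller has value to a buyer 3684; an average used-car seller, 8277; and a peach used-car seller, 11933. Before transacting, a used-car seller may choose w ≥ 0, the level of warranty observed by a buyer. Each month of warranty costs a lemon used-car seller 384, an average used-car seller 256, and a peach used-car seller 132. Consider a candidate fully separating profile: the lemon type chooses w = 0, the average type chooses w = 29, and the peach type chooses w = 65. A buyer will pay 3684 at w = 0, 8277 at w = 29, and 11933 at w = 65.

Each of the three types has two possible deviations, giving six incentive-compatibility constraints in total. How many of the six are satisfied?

3

Lemon (own payoff 3684): to w=29 gives 8277 − 384×29 = -2859 → no gain ✓; to w=65 gives 11933 − 384×65 = -13027 → no gain ✓.
Peach (own payoff 11933 − 132×65 = 3353): to w=0 gives 3684 → profitable ✗; to w=29 gives 8277 − 132×29 = 4449 → profitable ✗.
Average (own payoff 8277 − 256×29 = 853): to w=0 gives 3684 → profitable ✗; to w=65 gives 11933 − 256×65 = -4707 → no gain ✓.
3 of the 6 constraints hold; not an equilibrium.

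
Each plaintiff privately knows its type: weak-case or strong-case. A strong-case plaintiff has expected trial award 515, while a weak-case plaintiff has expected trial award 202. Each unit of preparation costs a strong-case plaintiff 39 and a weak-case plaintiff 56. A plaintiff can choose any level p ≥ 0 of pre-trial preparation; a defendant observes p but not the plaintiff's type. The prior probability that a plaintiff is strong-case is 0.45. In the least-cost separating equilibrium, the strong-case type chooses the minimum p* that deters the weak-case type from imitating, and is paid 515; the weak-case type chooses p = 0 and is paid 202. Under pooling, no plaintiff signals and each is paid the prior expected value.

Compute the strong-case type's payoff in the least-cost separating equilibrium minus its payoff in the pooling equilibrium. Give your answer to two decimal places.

-45.83

Least-cost separating signal: p* solves 202 = 515 − 56·p*, so p* = (515 − 202)/56 ≈ 5.5893.
Strong-case type's separating payoff: 515 − 39 × p* = 515 − 39 × (515 − 202)/56 = 515 − 12207/56 ≈ 297.0179.
Pooling payoff: 0.45 × 515 + 0.55 × 202 = 342.85.
Difference: 297.0179 − 342.85 = -45.8321, i.e. -45.83 to two decimal places.
The strong-case type would prefer the pooling outcome.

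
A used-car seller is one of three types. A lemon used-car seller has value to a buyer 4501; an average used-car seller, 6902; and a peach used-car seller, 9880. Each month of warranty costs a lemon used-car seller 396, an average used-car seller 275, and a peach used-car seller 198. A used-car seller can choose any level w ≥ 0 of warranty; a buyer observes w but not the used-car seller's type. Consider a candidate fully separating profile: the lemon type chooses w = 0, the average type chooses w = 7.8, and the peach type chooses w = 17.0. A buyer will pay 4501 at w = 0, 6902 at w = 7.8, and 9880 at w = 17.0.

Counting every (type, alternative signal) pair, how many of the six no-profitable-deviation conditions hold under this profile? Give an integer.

5

Peach (own payoff 9880 − 198×17.0 = 6514): to w=0 gives 4501 → no gain ✓; to w=7.8 gives 6902 − 198×7.8 = 5357.6 → no gain ✓.
Average (own payoff 6902 − 275×7.8 = 4757): to w=0 gives 4501 → no gain ✓; to w=17.0 gives 9880 − 275×17.0 = 5205 → profitable ✗.
Lemon (own payoff 4501): to w=7.8 gives 6902 − 396×7.8 = 3813.2 → no gain ✓; to w=17.0 gives 9880 − 396×17.0 = 3148 → no gain ✓.
5 of the 6 constraints hold; not an equilibrium.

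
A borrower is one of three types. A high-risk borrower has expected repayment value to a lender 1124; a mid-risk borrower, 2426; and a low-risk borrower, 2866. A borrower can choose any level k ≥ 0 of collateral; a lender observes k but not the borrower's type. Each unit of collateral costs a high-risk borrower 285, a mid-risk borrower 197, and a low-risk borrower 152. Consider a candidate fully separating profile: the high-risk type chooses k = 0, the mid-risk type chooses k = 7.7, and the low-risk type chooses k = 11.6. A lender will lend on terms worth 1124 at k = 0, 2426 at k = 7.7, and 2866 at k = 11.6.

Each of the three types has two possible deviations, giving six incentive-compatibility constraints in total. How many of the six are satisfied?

3

Low-risk (own payoff 2866 − 152×11.6 = 1102.8): to k=0 gives 1124 → profitable ✗; to k=7.7 gives 2426 − 152×7.7 = 1255.6 → profitable ✗.
Mid-risk (own payoff 2426 − 197×7.7 = 909.1): to k=0 gives 1124 → profitable ✗; to k=11.6 gives 2866 − 197×11.6 = 580.8 → no gain ✓.
High-risk (own payoff 1124): to k=7.7 gives 2426 − 285×7.7 = 231.5 → no gain ✓; to k=11.6 gives 2866 − 285×11.6 = -440 → no gain ✓.
3 of the 6 constraints hold; not an equilibrium.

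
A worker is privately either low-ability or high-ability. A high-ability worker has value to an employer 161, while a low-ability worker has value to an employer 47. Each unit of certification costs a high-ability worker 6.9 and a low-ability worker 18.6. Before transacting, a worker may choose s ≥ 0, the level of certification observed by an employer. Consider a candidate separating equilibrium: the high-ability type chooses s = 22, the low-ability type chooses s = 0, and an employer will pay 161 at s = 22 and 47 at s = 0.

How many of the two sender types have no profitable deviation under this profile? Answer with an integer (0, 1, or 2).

1

High-ability type: signal → 161 − 6.9 × 22 = 9.2; deviate to 0 → 47. IC fails (9.2 < 47).
Low-ability type: stay at 0 → 47; mimic → 161 − 18.6 × 22 = -248.2. IC holds (47 ≥ -248.2).
1 of 2 constraints hold, so this profile is not an equilibrium.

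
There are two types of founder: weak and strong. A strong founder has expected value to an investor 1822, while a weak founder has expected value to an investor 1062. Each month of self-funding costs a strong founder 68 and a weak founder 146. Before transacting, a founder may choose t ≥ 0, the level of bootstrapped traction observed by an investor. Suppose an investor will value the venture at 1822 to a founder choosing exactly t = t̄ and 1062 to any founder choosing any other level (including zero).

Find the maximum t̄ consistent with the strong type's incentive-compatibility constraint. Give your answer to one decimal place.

11.2

Choosing t̄ yields the strong type 1822 − 68·t̄; choosing zero yields 1062.
The strong type is indifferent at 1822 − 68·t̄ = 1062, i.e. t̄ = (1822 − 1062) / 68 ≈ 11.2.
For any t̄ above 11.2 the strong type would rather pool at zero, so separation collapses.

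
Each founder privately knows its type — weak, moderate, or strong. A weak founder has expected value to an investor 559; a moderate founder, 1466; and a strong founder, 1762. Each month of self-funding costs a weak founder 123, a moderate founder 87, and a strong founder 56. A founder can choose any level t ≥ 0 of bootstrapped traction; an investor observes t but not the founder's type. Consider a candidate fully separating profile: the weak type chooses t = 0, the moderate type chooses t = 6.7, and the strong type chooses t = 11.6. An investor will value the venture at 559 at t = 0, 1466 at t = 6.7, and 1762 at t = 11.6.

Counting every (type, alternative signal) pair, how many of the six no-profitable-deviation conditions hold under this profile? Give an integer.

5

Weak (own payoff 559): to t=6.7 gives 1466 − 123×6.7 = 641.9 → profitable ✗; to t=11.6 gives 1762 − 123×11.6 = 335.2 → no gain ✓.
Moderate (own payoff 1466 − 87×6.7 = 883.1): to t=0 gives 559 → no gain ✓; to t=11.6 gives 1762 − 87×11.6 = 752.8 → no gain ✓.
Strong (own payoff 1762 − 56×11.6 = 1112.4): to t=0 gives 559 → no gain ✓; to t=6.7 gives 1466 − 56×6.7 = 1090.8 → no gain ✓.
5 of the 6 constraints hold; not an equilibrium.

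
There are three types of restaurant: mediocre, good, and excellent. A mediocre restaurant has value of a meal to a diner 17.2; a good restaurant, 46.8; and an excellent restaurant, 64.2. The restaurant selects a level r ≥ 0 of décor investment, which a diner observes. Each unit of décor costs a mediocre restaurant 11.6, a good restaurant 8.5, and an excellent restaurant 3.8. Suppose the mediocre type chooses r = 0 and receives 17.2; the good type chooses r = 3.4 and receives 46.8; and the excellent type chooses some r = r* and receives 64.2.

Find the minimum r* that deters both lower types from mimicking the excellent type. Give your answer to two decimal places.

Mediocre type (on-path payoff 17.2) won't mimic when 17.2 ≥ 64.2 − 11.6·r*, i.e. r* ≥ 4.05.
Good type (on-path payoff 46.8 − 8.5×3.4 = 17.9) won't mimic when 17.9 ≥ 64.2 − 8.5·r*, i.e. r* ≥ 5.45.
Both must hold, so r* = max(4.05, 5.45) = 5.45. The good type's constraint binds.

5.45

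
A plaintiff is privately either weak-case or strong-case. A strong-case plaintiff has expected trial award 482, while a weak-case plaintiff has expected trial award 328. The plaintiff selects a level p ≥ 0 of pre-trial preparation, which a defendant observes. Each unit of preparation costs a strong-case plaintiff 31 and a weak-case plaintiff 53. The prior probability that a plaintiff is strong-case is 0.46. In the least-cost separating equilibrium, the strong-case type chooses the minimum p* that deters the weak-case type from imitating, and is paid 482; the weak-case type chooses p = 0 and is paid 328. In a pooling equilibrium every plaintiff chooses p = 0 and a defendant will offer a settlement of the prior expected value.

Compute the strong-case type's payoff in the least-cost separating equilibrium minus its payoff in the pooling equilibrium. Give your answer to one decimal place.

Least-cost separating signal: p* solves 328 = 482 − 53·p*, so p* = (482 − 328)/53 ≈ 2.9057.
Strong-case type's separating payoff: 482 − 31 × p* = 482 − 31 × (482 − 328)/53 = 482 − 4774/53 ≈ 391.925.
Pooling payoff: 0.46 × 482 + 0.54 × 328 = 398.84.
Difference: 391.925 − 398.84 = -6.915, i.e. -6.9 to one decimal place.
The strong-case type would prefer the pooling outcome.

-6.9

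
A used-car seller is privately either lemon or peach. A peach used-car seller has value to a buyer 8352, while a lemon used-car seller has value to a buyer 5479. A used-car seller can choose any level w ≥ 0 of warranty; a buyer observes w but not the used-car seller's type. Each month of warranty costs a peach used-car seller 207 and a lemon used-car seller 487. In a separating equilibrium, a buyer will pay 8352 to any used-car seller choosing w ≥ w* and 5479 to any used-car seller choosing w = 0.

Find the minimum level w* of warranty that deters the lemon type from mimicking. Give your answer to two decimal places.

A lemon used-car seller choosing w = 0 receives 5479.
Imitating at w* instead would pay 8352 at cost 487·w*, netting 8352 − 487·w*.
Indifference: 5479 = 8352 − 487·w*, so w* = (8352 − 5479) / 487 ≈ 5.90.
At w* the lemon type's incentive constraint just binds; the peach type strictly prefers w* since its per-unit cost is lower.

5.90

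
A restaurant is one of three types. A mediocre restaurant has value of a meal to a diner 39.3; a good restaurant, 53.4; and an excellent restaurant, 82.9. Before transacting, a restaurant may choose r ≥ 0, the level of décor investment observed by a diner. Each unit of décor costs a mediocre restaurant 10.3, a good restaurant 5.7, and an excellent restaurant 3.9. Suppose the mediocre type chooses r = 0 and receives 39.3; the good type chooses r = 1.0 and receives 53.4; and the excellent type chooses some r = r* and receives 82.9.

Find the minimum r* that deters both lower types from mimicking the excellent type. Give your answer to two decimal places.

6.18

Good type (on-path payoff 53.4 − 5.7×1.0 = 47.7) won't mimic when 47.7 ≥ 82.9 − 5.7·r*, i.e. r* ≥ 6.18.
Mediocre type (on-path payoff 39.3) won't mimic when 39.3 ≥ 82.9 − 10.3·r*, i.e. r* ≥ 4.23.
Both must hold, so r* = max(4.23, 6.18) = 6.18. The good type's constraint binds.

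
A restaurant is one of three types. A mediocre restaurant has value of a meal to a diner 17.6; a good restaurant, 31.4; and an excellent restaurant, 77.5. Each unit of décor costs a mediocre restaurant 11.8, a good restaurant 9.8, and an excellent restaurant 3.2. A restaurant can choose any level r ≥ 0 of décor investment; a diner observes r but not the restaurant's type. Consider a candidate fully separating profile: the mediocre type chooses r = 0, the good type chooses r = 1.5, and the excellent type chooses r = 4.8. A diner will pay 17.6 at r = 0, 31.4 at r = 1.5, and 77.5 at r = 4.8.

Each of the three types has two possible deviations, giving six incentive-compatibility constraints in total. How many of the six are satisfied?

3

Excellent (own payoff 77.5 − 3.2×4.8 = 62.14): to r=0 gives 17.6 → no gain ✓; to r=1.5 gives 31.4 − 3.2×1.5 = 26.6 → no gain ✓.
Mediocre (own payoff 17.6): to r=1.5 gives 31.4 − 11.8×1.5 = 13.7 → no gain ✓; to r=4.8 gives 77.5 − 11.8×4.8 = 20.86 → profitable ✗.
Good (own payoff 31.4 − 9.8×1.5 = 16.7): to r=0 gives 17.6 → profitable ✗; to r=4.8 gives 77.5 − 9.8×4.8 = 30.46 → profitable ✗.
3 of the 6 constraints hold; not an equilibrium.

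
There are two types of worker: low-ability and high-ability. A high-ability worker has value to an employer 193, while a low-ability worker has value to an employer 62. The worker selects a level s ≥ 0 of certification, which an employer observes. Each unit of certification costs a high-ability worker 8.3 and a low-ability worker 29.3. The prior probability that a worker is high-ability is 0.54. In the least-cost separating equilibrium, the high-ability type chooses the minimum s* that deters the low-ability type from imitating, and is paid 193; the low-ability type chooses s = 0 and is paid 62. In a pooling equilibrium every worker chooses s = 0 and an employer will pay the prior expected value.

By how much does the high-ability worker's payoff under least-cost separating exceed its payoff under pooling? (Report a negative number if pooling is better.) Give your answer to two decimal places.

Least-cost separating signal: s* solves 62 = 193 − 29.3·s*, so s* = (193 − 62)/29.3 ≈ 4.4710.
High-ability type's separating payoff: 193 − 8.3 × s* = 193 − 8.3 × (193 − 62)/29.3 = 193 − 1087.3/29.3 ≈ 155.8908.
Pooling payoff: 0.54 × 193 + 0.46 × 62 = 132.74.
Difference: 155.8908 − 132.74 = 23.1508, i.e. 23.15 to two decimal places.
The high-ability type prefers to separate.

23.15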